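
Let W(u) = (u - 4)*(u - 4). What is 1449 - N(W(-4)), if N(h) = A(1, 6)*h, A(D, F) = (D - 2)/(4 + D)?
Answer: 7309/5 ≈ 1461.8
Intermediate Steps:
A(D, F) = (-2 + D)/(4 + D)
W(u) = (-4 + u)**2 (W(u) = (-4 + u)*(-4 + u) = (-4 + u)**2)
N(h) = -h/5 (N(h) = ((-2 + 1)/(4 + 1))*h = (-1/5)*h = ((1/5)*(-1))*h = -h/5)
1449 - N(W(-4)) = 1449 - (-1)*(-4 - 4)**2/5 = 1449 - (-1)*(-8)**2/5 = 1449 - (-1)*64/5 = 1449 - 1*(-64/5) = 1449 + 64/5 = 7309/5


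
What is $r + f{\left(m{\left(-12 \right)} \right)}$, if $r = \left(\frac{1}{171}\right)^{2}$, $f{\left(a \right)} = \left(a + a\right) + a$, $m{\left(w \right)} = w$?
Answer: $- \frac{1052675}{29241} \approx -36.0$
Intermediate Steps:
$f{\left(a \right)} = 3 a$ ($f{\left(a \right)} = 2 a + a = 3 a$)
$r = \frac{1}{29241}$ ($r = \left(\frac{1}{171}\right)^{2} = \frac{1}{29241} \approx 3.4199 \cdot 10^{-5}$)
$r + f{\left(m{\left(-12 \right)} \right)} = \frac{1}{29241} + 3 \left(-12\right) = \frac{1}{29241} - 36 = - \frac{1052675}{29241}$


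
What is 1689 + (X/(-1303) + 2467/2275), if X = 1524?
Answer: 5006492326/2964325 ≈ 1688.9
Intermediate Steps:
1689 + (X/(-1303) + 2467/2275) = 1689 + (1524/(-1303) + 2467/2275) = 1689 + (1524*(-1/1303) + 2467*(1/2275)) = 1689 + (-1524/1303 + 2467/2275) = 1689 - 252599/2964325 = 5006492326/2964325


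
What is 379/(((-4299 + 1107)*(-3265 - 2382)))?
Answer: 379/18025224 ≈ 2.1026e-5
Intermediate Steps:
379/(((-4299 + 1107)*(-3265 - 2382))) = 379/((-3192*(-5647))) = 379/18025224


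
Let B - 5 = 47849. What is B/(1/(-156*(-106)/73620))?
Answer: 65942812/6135 ≈ 10749.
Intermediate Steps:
B = 47854 (B = 5 + 47849 = 47854)
B/(1/(-156*(-106)/73620)) = 47854/(1/(-156*(-106)/73620)) = 47854/(1/(16536*(1/73620))) = 47854/(1/(1378/6135)) = 47854/(6135/1378) = 47854*(1378/6135) = 65942812/6135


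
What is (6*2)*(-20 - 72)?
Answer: -1104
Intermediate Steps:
(6*2)*(-20 - 72) = 12*(-92) = -1104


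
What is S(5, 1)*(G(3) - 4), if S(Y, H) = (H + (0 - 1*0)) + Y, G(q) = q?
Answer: -6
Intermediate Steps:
S(Y, H) = H + Y (S(Y, H) = (H + (0 + 0)) + Y = (H + 0) + Y = H + Y)
S(5, 1)*(G(3) - 4) = (1 + 5)*(3 - 4) = 6*(-1) = -6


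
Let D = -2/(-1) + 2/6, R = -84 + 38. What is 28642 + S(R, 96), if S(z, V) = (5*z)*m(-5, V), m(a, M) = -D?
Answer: 87536/3 ≈ 29179.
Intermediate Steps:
R = -46
D = 7/3 (D = -2*(-1) + 2*(1/6) = 2 + 1/3 = 7/3 ≈ 2.3333)
m(a, M) = -7/3 (m(a, M) = -1*7/3 = -7/3)
S(z, V) = -35*z/3 (S(z, V) = (5*z)*(-7/3) = -35*z/3)
28642 + S(R, 96) = 28642 - 35/3*(-46) = 28642 + 1610/3 = 87536/3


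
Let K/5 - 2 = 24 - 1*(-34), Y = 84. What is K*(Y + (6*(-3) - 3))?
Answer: 18900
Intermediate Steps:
K = 300 (K = 10 + 5*(24 - 1*(-34)) = 10 + 5*(24 + 34) = 10 + 5*58 = 10 + 290 = 300)
K*(Y + (6*(-3) - 3)) = 300*(84 + (6*(-3) - 3)) = 300*(84 + (-18 - 3)) = 300*(84 - 21) = 300*63 = 18900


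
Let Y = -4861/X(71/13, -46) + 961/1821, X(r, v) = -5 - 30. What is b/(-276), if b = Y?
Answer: -2221379/4397715 ≈ -0.50512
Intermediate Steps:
X(r, v) = -35
Y = 8885516/63735 (Y = -4861/(-35) + 961/1821 = -4861*(-1/35) + 961*(1/1821) = 4861/35 + 961/1821 = 8885516/63735 ≈ 139.41)
b = 8885516/63735 ≈ 139.41
b/(-276) = (8885516/63735)/(-276) = (8885516/63735)*(-1/276) = -2221379/4397715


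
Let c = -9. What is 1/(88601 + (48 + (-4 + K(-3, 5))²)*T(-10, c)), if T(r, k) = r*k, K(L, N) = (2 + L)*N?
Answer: 1/100211 ≈ 9.9789e-6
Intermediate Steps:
K(L, N) = N*(2 + L)
T(r, k) = k*r
1/(88601 + (48 + (-4 + K(-3, 5))²)*T(-10, c)) = 1/(88601 + (48 + (-4 + 5*(2 - 3))²)*(-9*(-10))) = 1/(88601 + (48 + (-4 + 5*(-1))²)*90) = 1/(88601 + (48 + (-4 - 5)²)*90) = 1/(88601 + (48 + (-9)²)*90) = 1/(88601 + (48 + 81)*90) = 1/(88601 + 129*90) = 1/(88601 + 11610) = 1/100211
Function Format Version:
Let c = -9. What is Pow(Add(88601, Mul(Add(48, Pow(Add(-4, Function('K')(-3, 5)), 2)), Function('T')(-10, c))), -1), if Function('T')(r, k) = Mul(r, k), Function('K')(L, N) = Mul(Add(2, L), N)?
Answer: Rational(1, 100211) ≈ 9.9789e-6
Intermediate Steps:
Function('K')(L, N) = Mul(N, Add(2, L))
Function('T')(r, k) = Mul(k, r)
Pow(Add(88601, Mul(Add(48, Pow(Add(-4, Function('K')(-3, 5)), 2)), Function('T')(-10, c))), -1) = Pow(Add(88601, Mul(Add(48, Pow(Add(-4, Mul(5, Add(2, -3))), 2)), Mul(-9, -10))), -1) = Pow(Add(88601, Mul(Add(48, Pow(Add(-4, Mul(5, -1)), 2)), 90)), -1) = Pow(Add(88601, Mul(Add(48, Pow(Add(-4, -5), 2)), 90)), -1) = Pow(Add(88601, Mul(Add(48, Pow(-9, 2)), 90)), -1) = Pow(Add(88601, Mul(Add(48, 81), 90)), -1) = Pow(Add(88601, Mul(129, 90)), -1) = Pow(Add(88601, 11610), -1) = Pow(100211, -1) = Rational(1, 100211)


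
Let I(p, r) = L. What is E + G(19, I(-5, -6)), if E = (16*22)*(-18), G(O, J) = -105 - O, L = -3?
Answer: -6460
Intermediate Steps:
I(p, r) = -3
E = -6336 (E = 352*(-18) = -6336)
E + G(19, I(-5, -6)) = -6336 + (-105 - 1*19) = -6336 + (-105 - 19) = -6336 - 124 = -6460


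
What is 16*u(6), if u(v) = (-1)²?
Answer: 16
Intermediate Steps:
u(v) = 1
16*u(6) = 16*1 = 16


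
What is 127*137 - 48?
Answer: 17351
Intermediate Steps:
127*137 - 48 = 17399 - 48 = 17351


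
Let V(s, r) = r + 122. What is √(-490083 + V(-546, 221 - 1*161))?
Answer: I*√489901 ≈ 699.93*I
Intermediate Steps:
V(s, r) = 122 + r
√(-490083 + V(-546, 221 - 1*161)) = √(-490083 + (122 + (221 - 1*161))) = √(-490083 + (122 + (221 - 161))) = √(-490083 + (122 + 60)) = √(-490083 + 182) = √(-489901) = I*√489901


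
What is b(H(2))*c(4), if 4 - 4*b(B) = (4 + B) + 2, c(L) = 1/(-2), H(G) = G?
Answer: ½ ≈ 0.50000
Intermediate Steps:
c(L) = -½
b(B) = -½ - B/4 (b(B) = 1 - ((4 + B) + 2)/4 = 1 - (6 + B)/4 = 1 + (-3/2 - B/4) = -½ - B/4)
b(H(2))*c(4) = (-½ - ¼*2)*(-½) = (-½ - ½)*(-½) = -1*(-½) = ½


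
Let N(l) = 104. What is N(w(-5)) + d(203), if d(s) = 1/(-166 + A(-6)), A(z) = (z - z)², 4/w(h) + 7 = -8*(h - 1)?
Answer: 17263/166 ≈ 103.99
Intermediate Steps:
w(h) = 4/(1 - 8*h) (w(h) = 4/(-7 - 8*(h - 1)) = 4/(-7 - 8*(-1 + h)) = 4/(-7 + (8 - 8*h)) = 4/(1 - 8*h))
A(z) = 0 (A(z) = 0² = 0)
d(s) = -1/166 (d(s) = 1/(-166 + 0) = 1/(-166) = -1/166)
N(w(-5)) + d(203) = 104 - 1/166 = 17263/166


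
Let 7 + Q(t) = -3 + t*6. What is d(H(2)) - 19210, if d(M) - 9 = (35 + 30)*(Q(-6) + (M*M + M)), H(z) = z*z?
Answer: -20891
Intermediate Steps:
Q(t) = -10 + 6*t (Q(t) = -7 + (-3 + t*6) = -7 + (-3 + 6*t) = -10 + 6*t)
H(z) = z²
d(M) = -2981 + 65*M + 65*M² (d(M) = 9 + (35 + 30)*((-10 + 6*(-6)) + (M*M + M)) = 9 + 65*((-10 - 36) + (M² + M)) = 9 + 65*(-46 + (M + M²)) = 9 + 65*(-46 + M + M²) = 9 + (-2990 + 65*M + 65*M²) = -2981 + 65*M + 65*M²)
d(H(2)) - 19210 = (-2981 + 65*2² + 65*(2²)²) - 19210 = (-2981 + 65*4 + 65*4²) - 19210 = (-2981 + 260 + 65*16) - 19210 = (-2981 + 260 + 1040) - 19210 = -1681 - 19210 = -20891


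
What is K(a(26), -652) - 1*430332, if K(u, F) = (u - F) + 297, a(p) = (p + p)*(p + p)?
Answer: -426679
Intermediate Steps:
a(p) = 4*p² (a(p) = (2*p)*(2*p) = 4*p²)
K(u, F) = 297 + u - F
K(a(26), -652) - 1*430332 = (297 + 4*26² - 1*(-652)) - 1*430332 = (297 + 4*676 + 652) - 430332 = (297 + 2704 + 652) - 430332 = 3653 - 430332 = -426679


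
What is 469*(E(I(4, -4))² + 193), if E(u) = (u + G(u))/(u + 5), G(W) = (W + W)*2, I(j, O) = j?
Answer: 7519477/81 ≈ 92833.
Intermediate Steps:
G(W) = 4*W (G(W) = (2*W)*2 = 4*W)
E(u) = 5*u/(5 + u) (E(u) = (u + 4*u)/(u + 5) = (5*u)/(5 + u) = 5*u/(5 + u))
469*(E(I(4, -4))² + 193) = 469*((5*4/(5 + 4))² + 193) = 469*((5*4/9)² + 193) = 469*((5*4*(⅑))² + 193) = 469*((20/9)² + 193) = 469*(400/81 + 193) = 469*(16033/81) = 7519477/81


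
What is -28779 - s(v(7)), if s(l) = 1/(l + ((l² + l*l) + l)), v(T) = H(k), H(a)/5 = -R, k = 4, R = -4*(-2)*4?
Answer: -1464275521/50880 ≈ -28779.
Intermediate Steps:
R = 32 (R = 8*4 = 32)
H(a) = -160 (H(a) = 5*(-1*32) = 5*(-32) = -160)
v(T) = -160
s(l) = 1/(2*l + 2*l²) (s(l) = 1/(l + ((l² + l²) + l)) = 1/(l + (2*l² + l)) = 1/(l + (l + 2*l²)) = 1/(2*l + 2*l²))
-28779 - s(v(7)) = -28779 - 1/(2*(-160)*(1 - 160)) = -28779 - (-1)/(2*160*(-159)) = -28779 - (-1)*(-1)/(2*160*159) = -28779 - 1*1/50880 = -28779 - 1/50880 = -1464275521/50880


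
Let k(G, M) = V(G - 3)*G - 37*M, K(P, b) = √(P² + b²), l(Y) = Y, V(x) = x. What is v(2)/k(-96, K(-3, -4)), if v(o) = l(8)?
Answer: 8/9319 ≈ 0.00085846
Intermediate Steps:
v(o) = 8
k(G, M) = -37*M + G*(-3 + G) (k(G, M) = (G - 3)*G - 37*M = (-3 + G)*G - 37*M = G*(-3 + G) - 37*M = -37*M + G*(-3 + G))
v(2)/k(-96, K(-3, -4)) = 8/(-37*√((-3)² + (-4)²) - 96*(-3 - 96)) = 8/(-37*√(9 + 16) - 96*(-99)) = 8/(-37*√25 + 9504) = 8/(-37*5 + 9504) = 8/(-185 + 9504) = 8/9319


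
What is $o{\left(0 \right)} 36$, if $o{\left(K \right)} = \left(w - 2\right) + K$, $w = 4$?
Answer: $72$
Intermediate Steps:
$o{\left(K \right)} = 2 + K$ ($o{\left(K \right)} = \left(4 - 2\right) + K = 2 + K$)
$o{\left(0 \right)} 36 = \left(2 + 0\right) 36 = 2 \cdot 36 = 72$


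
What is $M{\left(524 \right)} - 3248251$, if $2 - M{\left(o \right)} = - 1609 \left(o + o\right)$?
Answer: $-1562017$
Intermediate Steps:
$M{\left(o \right)} = 2 + 3218 o$ ($M{\left(o \right)} = 2 - - 1609 \left(o + o\right) = 2 - - 1609 \cdot 2 o = 2 - - 3218 o = 2 + 3218 o$)
$M{\left(524 \right)} - 3248251 = \left(2 + 3218 \cdot 524\right) - 3248251 = \left(2 + 1686232\right) - 3248251 = 1686234 - 3248251 = -1562017$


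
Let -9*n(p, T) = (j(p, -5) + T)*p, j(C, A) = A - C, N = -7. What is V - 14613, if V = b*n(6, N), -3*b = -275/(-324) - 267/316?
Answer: -93508685/6399 ≈ -14613.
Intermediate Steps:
b = -49/38394 (b = -(-275/(-324) - 267/316)/3 = -(-275*(-1/324) - 267*1/316)/3 = -(275/324 - 267/316)/3 = -⅓*49/12798 = -49/38394 ≈ -0.0012762)
n(p, T) = -p*(-5 + T - p)/9 (n(p, T) = -((-5 - p) + T)*p/9 = -(-5 + T - p)*p/9 = -p*(-5 + T - p)/9)
V = -98/6399 (V = -49*6*(5 + 6 - 1*(-7))/345546 = -49*6*(5 + 6 + 7)/345546 = -49*6*18/345546 = -49/38394*12 = -98/6399 ≈ -0.015315)
V - 14613 = -98/6399 - 14613 = -93508685/6399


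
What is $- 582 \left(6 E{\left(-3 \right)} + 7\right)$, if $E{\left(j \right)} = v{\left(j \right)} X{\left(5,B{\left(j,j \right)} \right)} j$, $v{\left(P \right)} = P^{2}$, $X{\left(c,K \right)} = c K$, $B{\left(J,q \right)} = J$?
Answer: $-1418334$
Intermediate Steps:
$X{\left(c,K \right)} = K c$
$E{\left(j \right)} = 5 j^{4}$ ($E{\left(j \right)} = j^{2} j 5 j = j^{2} \cdot 5 j j = 5 j^{3} j = 5 j^{4}$)
$- 582 \left(6 E{\left(-3 \right)} + 7\right) = - 582 \left(6 \cdot 5 \left(-3\right)^{4} + 7\right) = - 582 \left(6 \cdot 5 \cdot 81 + 7\right) = - 582 \left(6 \cdot 405 + 7\right) = - 582 \left(2430 + 7\right) = \left(-582\right) 2437 = -1418334$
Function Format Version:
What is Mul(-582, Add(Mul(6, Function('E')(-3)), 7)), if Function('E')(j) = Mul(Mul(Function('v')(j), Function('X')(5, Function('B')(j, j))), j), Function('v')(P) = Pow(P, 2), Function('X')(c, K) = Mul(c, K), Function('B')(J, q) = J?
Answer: -1418334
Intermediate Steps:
Function('X')(c, K) = Mul(K, c)
Function('E')(j) = Mul(5, Pow(j, 4)) (Function('E')(j) = Mul(Mul(Pow(j, 2), Mul(j, 5)), j) = Mul(Mul(Pow(j, 2), Mul(5, j)), j) = Mul(Mul(5, Pow(j, 3)), j) = Mul(5, Pow(j, 4)))
Mul(-582, Add(Mul(6, Function('E')(-3)), 7)) = Mul(-582, Add(Mul(6, Mul(5, Pow(-3, 4))), 7)) = Mul(-582, Add(Mul(6, Mul(5, 81)), 7)) = Mul(-582, Add(Mul(6, 405), 7)) = Mul(-582, Add(2430, 7)) = Mul(-582, 2437) = -1418334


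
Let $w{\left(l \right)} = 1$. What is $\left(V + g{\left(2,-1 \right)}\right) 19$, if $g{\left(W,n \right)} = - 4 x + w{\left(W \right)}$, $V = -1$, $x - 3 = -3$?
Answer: $0$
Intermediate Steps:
$x = 0$ ($x = 3 - 3 = 0$)
$g{\left(W,n \right)} = 1$ ($g{\left(W,n \right)} = \left(-4\right) 0 + 1 = 0 + 1 = 1$)
$\left(V + g{\left(2,-1 \right)}\right) 19 = \left(-1 + 1\right) 19 = 0 \cdot 19 = 0$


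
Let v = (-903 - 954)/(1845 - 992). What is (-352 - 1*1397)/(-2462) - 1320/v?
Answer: 925120471/1523978 ≈ 607.04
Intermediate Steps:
v = -1857/853 ≈ -2.1770
(-352 - 1*1397)/(-2462) - 1320/v = (-352 - 1*1397)/(-2462) - 1320/(-1857/853) = (-352 - 1397)*(-1/2462) - 1320*(-853/1857) = -1749*(-1/2462) + 375320/619 = 1749/2462 + 375320/619 = 925120471/1523978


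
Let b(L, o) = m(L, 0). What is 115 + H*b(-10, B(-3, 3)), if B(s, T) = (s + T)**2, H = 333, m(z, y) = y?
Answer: 115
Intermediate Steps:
B(s, T) = (T + s)**2
b(L, o) = 0
115 + H*b(-10, B(-3, 3)) = 115 + 333*0 = 115 + 0 = 115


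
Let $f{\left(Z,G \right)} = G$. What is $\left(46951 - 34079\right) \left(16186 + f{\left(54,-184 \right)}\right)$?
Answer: $205977744$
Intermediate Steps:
$\left(46951 - 34079\right) \left(16186 + f{\left(54,-184 \right)}\right) = \left(46951 - 34079\right) \left(16186 - 184\right) = 12872 \cdot 16002 = 205977744$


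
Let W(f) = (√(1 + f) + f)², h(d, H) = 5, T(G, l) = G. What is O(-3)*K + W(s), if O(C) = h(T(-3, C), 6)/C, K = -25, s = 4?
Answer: 188/3 + 8*√5 ≈ 80.555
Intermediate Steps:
O(C) = 5/C
W(f) = (f + √(1 + f))²
O(-3)*K + W(s) = (5/(-3))*(-25) + (4 + √(1 + 4))² = (5*(-⅓))*(-25) + (4 + √5)² = -5/3*(-25) + (4 + √5)² = 125/3 + (4 + √5)²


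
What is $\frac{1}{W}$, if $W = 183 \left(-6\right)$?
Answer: $- \frac{1}{1098} \approx -0.00091075$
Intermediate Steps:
$W = -1098$
$\frac{1}{W} = \frac{1}{-1098} = - \frac{1}{1098}$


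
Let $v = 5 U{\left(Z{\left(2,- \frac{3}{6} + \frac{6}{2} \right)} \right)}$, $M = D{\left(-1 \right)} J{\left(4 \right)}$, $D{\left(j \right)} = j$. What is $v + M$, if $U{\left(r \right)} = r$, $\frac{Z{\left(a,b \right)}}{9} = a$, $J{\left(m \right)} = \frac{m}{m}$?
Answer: $89$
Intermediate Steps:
$J{\left(m \right)} = 1$
$Z{\left(a,b \right)} = 9 a$
$M = -1$ ($M = \left(-1\right) 1 = -1$)
$v = 90$ ($v = 5 \cdot 9 \cdot 2 = 5 \cdot 18 = 90$)
$v + M = 90 - 1 = 89$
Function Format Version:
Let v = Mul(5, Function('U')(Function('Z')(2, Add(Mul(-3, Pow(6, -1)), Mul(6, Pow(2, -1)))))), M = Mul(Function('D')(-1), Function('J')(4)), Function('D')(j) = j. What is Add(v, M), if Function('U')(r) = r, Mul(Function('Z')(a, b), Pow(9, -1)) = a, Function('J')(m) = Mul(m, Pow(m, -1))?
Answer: 89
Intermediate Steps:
Function('J')(m) = 1
Function('Z')(a, b) = Mul(9, a)
M = -1 (M = Mul(-1, 1) = -1)
v = 90 (v = Mul(5, Mul(9, 2)) = Mul(5, 18) = 90)
Add(v, M) = Add(90, -1) = 89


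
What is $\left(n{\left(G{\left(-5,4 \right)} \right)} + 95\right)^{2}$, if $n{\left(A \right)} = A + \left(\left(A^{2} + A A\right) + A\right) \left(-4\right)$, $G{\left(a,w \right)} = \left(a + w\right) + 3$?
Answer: $3249$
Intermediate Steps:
$G{\left(a,w \right)} = 3 + a + w$
$n{\left(A \right)} = - 8 A^{2} - 3 A$ ($n{\left(A \right)} = A + \left(\left(A^{2} + A^{2}\right) + A\right) \left(-4\right) = A + \left(2 A^{2} + A\right) \left(-4\right) = A + \left(A + 2 A^{2}\right) \left(-4\right) = A - \left(4 A + 8 A^{2}\right) = - 8 A^{2} - 3 A$)
$\left(n{\left(G{\left(-5,4 \right)} \right)} + 95\right)^{2} = \left(- \left(3 - 5 + 4\right) \left(3 + 8 \left(3 - 5 + 4\right)\right) + 95\right)^{2} = \left(\left(-1\right) 2 \left(3 + 8 \cdot 2\right) + 95\right)^{2} = \left(\left(-1\right) 2 \left(3 + 16\right) + 95\right)^{2} = \left(\left(-1\right) 2 \cdot 19 + 95\right)^{2} = \left(-38 + 95\right)^{2} = 57^{2} = 3249$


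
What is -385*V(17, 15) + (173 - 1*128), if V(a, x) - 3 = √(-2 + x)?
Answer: -1110 - 385*√13 ≈ -2498.1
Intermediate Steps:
V(a, x) = 3 + √(-2 + x)
-385*V(17, 15) + (173 - 1*128) = -385*(3 + √(-2 + 15)) + (173 - 1*128) = -385*(3 + √13) + (173 - 128) = (-1155 - 385*√13) + 45 = -1110 - 385*√13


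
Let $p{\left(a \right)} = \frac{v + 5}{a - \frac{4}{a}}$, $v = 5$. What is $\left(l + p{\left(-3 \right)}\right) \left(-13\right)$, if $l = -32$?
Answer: $494$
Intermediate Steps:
$p{\left(a \right)} = \frac{10}{a - \frac{4}{a}}$ ($p{\left(a \right)} = \frac{5 + 5}{a - \frac{4}{a}} = \frac{10}{a - \frac{4}{a}}$)
$\left(l + p{\left(-3 \right)}\right) \left(-13\right) = \left(-32 + 10 \left(-3\right) \frac{1}{-4 + \left(-3\right)^{2}}\right) \left(-13\right) = \left(-32 + 10 \left(-3\right) \frac{1}{-4 + 9}\right) \left(-13\right) = \left(-32 + 10 \left(-3\right) \frac{1}{5}\right) \left(-13\right) = \left(-32 - 6\right) \left(-13\right) = \left(-38\right) \left(-13\right) = 494$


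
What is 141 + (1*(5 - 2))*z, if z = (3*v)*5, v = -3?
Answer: 6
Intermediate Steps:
z = -45 (z = (3*(-3))*5 = -9*5 = -45)
141 + (1*(5 - 2))*z = 141 + (1*(5 - 2))*(-45) = 141 + (1*3)*(-45) = 141 + 3*(-45) = 141 - 135 = 6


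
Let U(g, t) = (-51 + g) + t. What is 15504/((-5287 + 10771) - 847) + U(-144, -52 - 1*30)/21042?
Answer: 324950719/97571754 ≈ 3.3304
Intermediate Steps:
U(g, t) = -51 + g + t
15504/((-5287 + 10771) - 847) + U(-144, -52 - 1*30)/21042 = 15504/((-5287 + 10771) - 847) + (-51 - 144 + (-52 - 1*30))/21042 = 15504/(5484 - 847) + (-51 - 144 + (-52 - 30))*(1/21042) = 15504/4637 + (-51 - 144 - 82)*(1/21042) = 15504*(1/4637) - 277*1/21042 = 15504/4637 - 277/21042 = 324950719/97571754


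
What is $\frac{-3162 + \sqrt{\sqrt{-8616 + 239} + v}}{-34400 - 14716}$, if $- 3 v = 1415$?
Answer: $\frac{527}{8186} - \frac{\sqrt{-4245 + 9 i \sqrt{8377}}}{147348} \approx 0.064335 - 0.00044423 i$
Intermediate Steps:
$v = - \frac{1415}{3}$ ($v = \left(- \frac{1}{3}\right) 1415 = - \frac{1415}{3} \approx -471.67$)
$\frac{-3162 + \sqrt{\sqrt{-8616 + 239} + v}}{-34400 - 14716} = \frac{-3162 + \sqrt{\sqrt{-8616 + 239} - \frac{1415}{3}}}{-34400 - 14716} = \frac{-3162 + \sqrt{\sqrt{-8377} - \frac{1415}{3}}}{-49116} = \left(-3162 + \sqrt{i \sqrt{8377} - \frac{1415}{3}}\right) \left(- \frac{1}{49116}\right) = \left(-3162 + \sqrt{- \frac{1415}{3} + i \sqrt{8377}}\right) \left(- \frac{1}{49116}\right) = \frac{527}{8186} - \frac{\sqrt{- \frac{1415}{3} + i \sqrt{8377}}}{49116}$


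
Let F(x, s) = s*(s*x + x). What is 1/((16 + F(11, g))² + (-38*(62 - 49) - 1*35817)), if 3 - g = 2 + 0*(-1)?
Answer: -1/34867 ≈ -2.8680e-5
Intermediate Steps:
g = 1 (g = 3 - (2 + 0*(-1)) = 3 - (2 + 0) = 3 - 1*2 = 3 - 2 = 1)
F(x, s) = s*(x + s*x)
1/((16 + F(11, g))² + (-38*(62 - 49) - 1*35817)) = 1/((16 + 1*11*(1 + 1))² + (-38*(62 - 49) - 1*35817)) = 1/((16 + 1*11*2)² + (-38*13 - 35817)) = 1/((16 + 22)² + (-494 - 35817)) = 1/(38² - 36311) = 1/(1444 - 36311) = 1/(-34867) = -1/34867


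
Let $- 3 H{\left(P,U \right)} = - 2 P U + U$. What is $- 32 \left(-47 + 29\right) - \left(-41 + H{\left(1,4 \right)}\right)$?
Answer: $\frac{1847}{3} \approx 615.67$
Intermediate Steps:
$H{\left(P,U \right)} = - \frac{U}{3} + \frac{2 P U}{3}$ ($H{\left(P,U \right)} = - \frac{- 2 P U + U}{3} = - \frac{U - 2 P U}{3} = - \frac{U}{3} + \frac{2 P U}{3}$)
$- 32 \left(-47 + 29\right) - \left(-41 + H{\left(1,4 \right)}\right) = - 32 \left(-47 + 29\right) + \left(41 - \frac{1}{3} \cdot 4 \left(-1 + 2 \cdot 1\right)\right) = \left(-32\right) \left(-18\right) + \left(41 - \frac{1}{3} \cdot 4 \left(-1 + 2\right)\right) = 576 + \left(41 - \frac{1}{3} \cdot 4 \cdot 1\right) = 576 + \left(41 - \frac{4}{3}\right) = 576 + \frac{119}{3} = \frac{1847}{3}$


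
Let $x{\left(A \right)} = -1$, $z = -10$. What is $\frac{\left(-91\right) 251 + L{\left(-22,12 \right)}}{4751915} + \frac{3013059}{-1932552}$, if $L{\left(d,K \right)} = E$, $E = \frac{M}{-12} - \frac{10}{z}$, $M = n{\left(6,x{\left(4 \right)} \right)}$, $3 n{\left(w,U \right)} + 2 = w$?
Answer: $- \frac{208144057397}{133091635320} \approx -1.5639$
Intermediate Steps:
$n{\left(w,U \right)} = - \frac{2}{3} + \frac{w}{3}$
$M = \frac{4}{3}$ ($M = - \frac{2}{3} + \frac{1}{3} \cdot 6 = - \frac{2}{3} + 2 = \frac{4}{3} \approx 1.3333$)
$E = \frac{8}{9}$ ($E = \frac{4}{3 \left(-12\right)} - \frac{10}{-10} = \frac{4}{3} \left(- \frac{1}{12}\right) - -1 = - \frac{1}{9} + 1 = \frac{8}{9} \approx 0.88889$)
$L{\left(d,K \right)} = \frac{8}{9}$
$\frac{\left(-91\right) 251 + L{\left(-22,12 \right)}}{4751915} + \frac{3013059}{-1932552} = \frac{\left(-91\right) 251 + \frac{8}{9}}{4751915} + \frac{3013059}{-1932552} = \left(-22841 + \frac{8}{9}\right) \frac{1}{4751915} + 3013059 \left(- \frac{1}{1932552}\right) = \left(- \frac{205561}{9}\right) \frac{1}{4751915} - \frac{1004353}{644184} = - \frac{205561}{42767235} - \frac{1004353}{644184} = - \frac{208144057397}{133091635320}$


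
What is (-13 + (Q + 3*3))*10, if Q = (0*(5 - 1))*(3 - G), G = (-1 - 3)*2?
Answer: -40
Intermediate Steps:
G = -8 (G = -4*2 = -8)
Q = 0 (Q = (0*(5 - 1))*(3 - 1*(-8)) = (0*4)*(3 + 8) = 0*11 = 0)
(-13 + (Q + 3*3))*10 = (-13 + (0 + 3*3))*10 = (-13 + (0 + 9))*10 = (-13 + 9)*10 = -4*10 = -40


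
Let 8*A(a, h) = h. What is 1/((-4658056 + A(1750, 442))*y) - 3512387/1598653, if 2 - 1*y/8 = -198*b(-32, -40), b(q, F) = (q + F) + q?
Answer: -2694934714887811327/1226591906518871620 ≈ -2.1971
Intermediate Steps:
b(q, F) = F + 2*q (b(q, F) = (F + q) + q = F + 2*q)
A(a, h) = h/8
y = -164720 (y = 16 - (-1584)*(-40 + 2*(-32)) = 16 - (-1584)*(-40 - 64) = 16 - (-1584)*(-104) = 16 - 8*20592 = 16 - 164736 = -164720)
1/((-4658056 + A(1750, 442))*y) - 3512387/1598653 = 1/((-4658056 + (⅛)*442)*(-164720)) - 3512387/1598653 = -1/164720/(-4658056 + 221/4) - 3512387*1/1598653 = -1/164720/(-18632003/4) - 3512387/1598653 = -4/18632003*(-1/164720) - 3512387/1598653 = 1/767265883540 - 3512387/1598653 = -2694934714887811327/1226591906518871620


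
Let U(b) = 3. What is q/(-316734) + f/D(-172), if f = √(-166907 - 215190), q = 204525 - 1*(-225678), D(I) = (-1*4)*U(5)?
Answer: -143401/105578 - I*√382097/12 ≈ -1.3582 - 51.512*I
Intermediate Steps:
D(I) = -12 (D(I) = -1*4*3 = -4*3 = -12)
q = 430203 (q = 204525 + 225678 = 430203)
f = I*√382097 (f = √(-382097) = I*√382097 ≈ 618.14*I)
q/(-316734) + f/D(-172) = 430203/(-316734) + (I*√382097)/(-12) = 430203*(-1/316734) + (I*√382097)*(-1/12) = -143401/105578 - I*√382097/12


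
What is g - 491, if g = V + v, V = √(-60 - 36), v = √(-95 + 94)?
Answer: -491 + I + 4*I*√6 ≈ -491.0 + 10.798*I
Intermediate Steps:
v = I (v = √(-1) = I ≈ 1.0*I)
V = 4*I*√6 (V = √(-96) = 4*I*√6 ≈ 9.798*I)
g = I + 4*I*√6 (g = 4*I*√6 + I = I + 4*I*√6 ≈ 10.798*I)
g - 491 = I*(1 + 4*√6) - 491 = -491 + I*(1 + 4*√6)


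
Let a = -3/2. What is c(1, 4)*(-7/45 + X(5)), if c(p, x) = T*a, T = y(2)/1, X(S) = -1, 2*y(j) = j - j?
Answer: 0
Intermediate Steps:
y(j) = 0 (y(j) = (j - j)/2 = (½)*0 = 0)
a = -3/2 (a = -3*½ = -3/2 ≈ -1.5000)
T = 0 (T = 0/1 = 0*1 = 0)
c(p, x) = 0 (c(p, x) = 0*(-3/2) = 0)
c(1, 4)*(-7/45 + X(5)) = 0*(-7/45 - 1) = 0*(-52/45) = 0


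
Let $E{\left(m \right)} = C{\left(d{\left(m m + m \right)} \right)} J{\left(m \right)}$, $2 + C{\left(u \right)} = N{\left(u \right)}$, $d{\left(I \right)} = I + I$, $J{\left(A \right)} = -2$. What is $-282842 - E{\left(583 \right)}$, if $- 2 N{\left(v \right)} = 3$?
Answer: $-282849$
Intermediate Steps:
$N{\left(v \right)} = - \frac{3}{2}$ ($N{\left(v \right)} = \left(- \frac{1}{2}\right) 3 = - \frac{3}{2}$)
$d{\left(I \right)} = 2 I$
$C{\left(u \right)} = - \frac{7}{2}$ ($C{\left(u \right)} = -2 - \frac{3}{2} = - \frac{7}{2}$)
$E{\left(m \right)} = 7$ ($E{\left(m \right)} = \left(- \frac{7}{2}\right) \left(-2\right) = 7$)
$-282842 - E{\left(583 \right)} = -282842 - 7 = -282849$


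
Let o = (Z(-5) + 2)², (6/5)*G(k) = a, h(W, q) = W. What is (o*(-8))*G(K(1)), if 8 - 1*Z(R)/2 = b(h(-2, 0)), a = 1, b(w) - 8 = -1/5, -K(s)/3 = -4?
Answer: -192/5 ≈ -38.400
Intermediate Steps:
K(s) = 12 (K(s) = -3*(-4) = 12)
b(w) = 39/5 (b(w) = 8 - 1/5 = 8 - 1*⅕ = 8 - ⅕ = 39/5)
G(k) = ⅚ (G(k) = (⅚)*1 = ⅚)
Z(R) = ⅖ (Z(R) = 16 - 2*39/5 = 16 - 78/5 = ⅖)
o = 144/25 (o = (⅖ + 2)² = (12/5)² = 144/25 ≈ 5.7600)
(o*(-8))*G(K(1)) = ((144/25)*(-8))*(⅚) = -1152/25*⅚ = -192/5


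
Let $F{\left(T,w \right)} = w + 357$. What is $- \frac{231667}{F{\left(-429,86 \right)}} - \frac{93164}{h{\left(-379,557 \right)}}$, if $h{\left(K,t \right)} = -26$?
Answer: $\frac{17624155}{5759} \approx 3060.3$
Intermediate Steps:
$F{\left(T,w \right)} = 357 + w$
$- \frac{231667}{F{\left(-429,86 \right)}} - \frac{93164}{h{\left(-379,557 \right)}} = - \frac{231667}{357 + 86} - \frac{93164}{-26} = - \frac{231667}{443} - - \frac{46582}{13} = \left(-231667\right) \frac{1}{443} + \frac{46582}{13} = - \frac{231667}{443} + \frac{46582}{13} = \frac{17624155}{5759}$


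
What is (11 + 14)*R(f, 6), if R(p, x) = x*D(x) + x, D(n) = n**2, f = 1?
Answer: 5550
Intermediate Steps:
R(p, x) = x + x**3 (R(p, x) = x*x**2 + x = x**3 + x = x + x**3)
(11 + 14)*R(f, 6) = (11 + 14)*(6 + 6**3) = 25*(6 + 216) = 25*222 = 5550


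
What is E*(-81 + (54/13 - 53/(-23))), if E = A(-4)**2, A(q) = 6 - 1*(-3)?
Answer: -1805328/299 ≈ -6037.9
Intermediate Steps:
A(q) = 9 (A(q) = 6 + 3 = 9)
E = 81 (E = 9**2 = 81)
E*(-81 + (54/13 - 53/(-23))) = 81*(-81 + (54/13 - 53/(-23))) = 81*(-81 + (54*(1/13) - 53*(-1/23))) = 81*(-81 + (54/13 + 53/23)) = 81*(-81 + 1931/299) = 81*(-22288/299) = -1805328/299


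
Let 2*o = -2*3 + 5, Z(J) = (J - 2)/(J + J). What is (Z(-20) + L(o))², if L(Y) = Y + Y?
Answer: 81/400 ≈ 0.20250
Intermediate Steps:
Z(J) = (-2 + J)/(2*J) (Z(J) = (-2 + J)/((2*J)) = (-2 + J)*(1/(2*J)) = (-2 + J)/(2*J))
o = -½ (o = (-2*3 + 5)/2 = (-6 + 5)/2 = (½)*(-1) = -½ ≈ -0.50000)
L(Y) = 2*Y
(Z(-20) + L(o))² = ((½)*(-2 - 20)/(-20) + 2*(-½))² = ((½)*(-1/20)*(-22) - 1)² = (11/20 - 1)² = (-9/20)² = 81/400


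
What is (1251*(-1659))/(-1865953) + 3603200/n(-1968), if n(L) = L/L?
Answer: 6723403925009/1865953 ≈ 3.6032e+6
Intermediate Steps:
n(L) = 1
(1251*(-1659))/(-1865953) + 3603200/n(-1968) = (1251*(-1659))/(-1865953) + 3603200/1 = -2075409*(-1/1865953) + 3603200*1 = 2075409/1865953 + 3603200 = 6723403925009/1865953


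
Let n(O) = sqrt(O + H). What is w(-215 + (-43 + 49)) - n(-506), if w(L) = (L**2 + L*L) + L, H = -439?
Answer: 87153 - 3*I*sqrt(105) ≈ 87153.0 - 30.741*I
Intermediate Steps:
w(L) = L + 2*L**2 (w(L) = (L**2 + L**2) + L = 2*L**2 + L = L + 2*L**2)
n(O) = sqrt(-439 + O) (n(O) = sqrt(O - 439) = sqrt(-439 + O))
w(-215 + (-43 + 49)) - n(-506) = (-215 + (-43 + 49))*(1 + 2*(-215 + (-43 + 49))) - sqrt(-439 - 506) = (-215 + 6)*(1 + 2*(-215 + 6)) - sqrt(-945) = -209*(1 + 2*(-209)) - 3*I*sqrt(105) = -209*(1 - 418) - 3*I*sqrt(105) = -209*(-417) - 3*I*sqrt(105) = 87153 - 3*I*sqrt(105)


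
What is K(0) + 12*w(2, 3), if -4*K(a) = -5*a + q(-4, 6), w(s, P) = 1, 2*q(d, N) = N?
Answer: 45/4 ≈ 11.250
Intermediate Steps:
q(d, N) = N/2
K(a) = -3/4 + 5*a/4 (K(a) = -(-5*a + (1/2)*6)/4 = -(-5*a + 3)/4 = -(3 - 5*a)/4 = -3/4 + 5*a/4)
K(0) + 12*w(2, 3) = (-3/4 + (5/4)*0) + 12*1 = (-3/4 + 0) + 12 = -3/4 + 12 = 45/4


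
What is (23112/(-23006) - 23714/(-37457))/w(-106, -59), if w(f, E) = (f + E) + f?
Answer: 160070950/116765193041 ≈ 0.0013709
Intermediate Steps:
w(f, E) = E + 2*f (w(f, E) = (E + f) + f = E + 2*f)
(23112/(-23006) - 23714/(-37457))/w(-106, -59) = (23112/(-23006) - 23714/(-37457))/(-59 + 2*(-106)) = (23112*(-1/23006) - 23714*(-1/37457))/(-59 - 212) = (-11556/11503 + 23714/37457)/(-271) = -160070950/430867871*(-1/271) = 160070950/116765193041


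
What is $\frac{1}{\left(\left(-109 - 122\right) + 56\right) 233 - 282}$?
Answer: $- \frac{1}{41057} \approx -2.4356 \cdot 10^{-5}$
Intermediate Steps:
$\frac{1}{\left(\left(-109 - 122\right) + 56\right) 233 - 282} = \frac{1}{\left(-231 + 56\right) 233 - 282} = \frac{1}{\left(-175\right) 233 - 282} = \frac{1}{-40775 - 282} = \frac{1}{-41057} = - \frac{1}{41057}$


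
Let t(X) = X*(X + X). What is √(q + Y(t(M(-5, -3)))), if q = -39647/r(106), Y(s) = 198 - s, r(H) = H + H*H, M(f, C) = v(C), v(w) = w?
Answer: √22705697246/11342 ≈ 13.285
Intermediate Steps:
M(f, C) = C
r(H) = H + H²
t(X) = 2*X² (t(X) = X*(2*X) = 2*X²)
q = -39647/11342 (q = -39647*1/(106*(1 + 106)) = -39647/(106*107) = -39647/11342 ≈ -3.4956)
√(q + Y(t(M(-5, -3)))) = √(-39647/11342 + (198 - 2*(-3)²)) = √(-39647/11342 + (198 - 2*9)) = √(-39647/11342 + (198 - 1*18)) = √(-39647/11342 + (198 - 18)) = √(-39647/11342 + 180) = √(2001913/11342) = √22705697246/11342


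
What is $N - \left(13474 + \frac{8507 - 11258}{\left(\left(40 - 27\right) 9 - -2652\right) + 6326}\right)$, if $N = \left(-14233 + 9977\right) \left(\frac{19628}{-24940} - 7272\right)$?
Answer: $\frac{70179868993443}{2268293} \approx 3.094 \cdot 10^{7}$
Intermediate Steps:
$N = \frac{192991839712}{6235}$ ($N = - 4256 \left(19628 \left(- \frac{1}{24940}\right) - 7272\right) = - 4256 \left(- \frac{4907}{6235} - 7272\right) = \left(-4256\right) \left(- \frac{45345827}{6235}\right) = \frac{192991839712}{6235} \approx 3.0953 \cdot 10^{7}$)
$N - \left(13474 + \frac{8507 - 11258}{\left(\left(40 - 27\right) 9 - -2652\right) + 6326}\right) = \frac{192991839712}{6235} - \left(13474 + \frac{8507 - 11258}{\left(\left(40 - 27\right) 9 - -2652\right) + 6326}\right) = \frac{192991839712}{6235} - \left(13474 - \frac{2751}{\left(13 \cdot 9 + 2652\right) + 6326}\right) = \frac{192991839712}{6235} - \left(13474 - \frac{2751}{\left(117 + 2652\right) + 6326}\right) = \frac{192991839712}{6235} - \left(13474 - \frac{2751}{2769 + 6326}\right) = \frac{192991839712}{6235} - \left(13474 - \frac{2751}{9095}\right) = \frac{192991839712}{6235} - \frac{122543279}{9095} = \frac{70179868993443}{2268293}$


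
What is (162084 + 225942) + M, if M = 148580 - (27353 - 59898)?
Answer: 569151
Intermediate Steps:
M = 181125 (M = 148580 - 1*(-32545) = 148580 + 32545 = 181125)
(162084 + 225942) + M = (162084 + 225942) + 181125 = 388026 + 181125 = 569151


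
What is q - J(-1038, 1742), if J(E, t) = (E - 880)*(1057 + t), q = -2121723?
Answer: 3246759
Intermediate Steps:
J(E, t) = (-880 + E)*(1057 + t)
q - J(-1038, 1742) = -2121723 - (-930160 - 880*1742 + 1057*(-1038) - 1038*1742) = -2121723 - (-930160 - 1532960 - 1097166 - 1808196) = -2121723 - 1*(-5368482) = -2121723 + 5368482 = 3246759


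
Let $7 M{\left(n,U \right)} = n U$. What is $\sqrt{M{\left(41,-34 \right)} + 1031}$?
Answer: $\frac{3 \sqrt{4529}}{7} \approx 28.842$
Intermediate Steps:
$M{\left(n,U \right)} = \frac{U n}{7}$ ($M{\left(n,U \right)} = \frac{n U}{7} = \frac{U n}{7}$)
$\sqrt{M{\left(41,-34 \right)} + 1031} = \sqrt{\frac{1}{7} \left(-34\right) 41 + 1031} = \sqrt{- \frac{1394}{7} + 1031} = \sqrt{\frac{5823}{7}} = \frac{3 \sqrt{4529}}{7}$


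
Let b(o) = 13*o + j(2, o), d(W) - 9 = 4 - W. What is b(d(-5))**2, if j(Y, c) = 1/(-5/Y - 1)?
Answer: 2676496/49 ≈ 54622.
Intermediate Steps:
j(Y, c) = 1/(-1 - 5/Y)
d(W) = 13 - W (d(W) = 9 + (4 - W) = 13 - W)
b(o) = -2/7 + 13*o (b(o) = 13*o - 1*2/(5 + 2) = 13*o - 1*2/7 = 13*o - 1*2*1/7 = 13*o - 2/7 = -2/7 + 13*o)
b(d(-5))**2 = (-2/7 + 13*(13 - 1*(-5)))**2 = (-2/7 + 13*(13 + 5))**2 = (-2/7 + 13*18)**2 = (-2/7 + 234)**2 = (1636/7)**2 = 2676496/49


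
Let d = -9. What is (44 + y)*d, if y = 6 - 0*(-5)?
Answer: -450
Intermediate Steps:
y = 6 (y = 6 - 3*0 = 6 + 0 = 6)
(44 + y)*d = (44 + 6)*(-9) = 50*(-9) = -450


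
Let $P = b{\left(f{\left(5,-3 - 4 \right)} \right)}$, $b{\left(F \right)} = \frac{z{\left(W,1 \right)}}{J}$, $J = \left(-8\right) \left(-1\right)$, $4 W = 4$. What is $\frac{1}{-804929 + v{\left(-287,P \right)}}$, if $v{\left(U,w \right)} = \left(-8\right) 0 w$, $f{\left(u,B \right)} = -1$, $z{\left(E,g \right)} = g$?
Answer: $- \frac{1}{804929} \approx -1.2423 \cdot 10^{-6}$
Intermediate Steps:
$W = 1$ ($W = \frac{1}{4} \cdot 4 = 1$)
$J = 8$
$b{\left(F \right)} = \frac{1}{8}$ ($b{\left(F \right)} = 1 \cdot \frac{1}{8} = \frac{1}{8}$)
$P = \frac{1}{8} \approx 0.125$
$v{\left(U,w \right)} = 0$ ($v{\left(U,w \right)} = 0 w = 0$)
$\frac{1}{-804929 + v{\left(-287,P \right)}} = \frac{1}{-804929 + 0} = \frac{1}{-804929} = - \frac{1}{804929}$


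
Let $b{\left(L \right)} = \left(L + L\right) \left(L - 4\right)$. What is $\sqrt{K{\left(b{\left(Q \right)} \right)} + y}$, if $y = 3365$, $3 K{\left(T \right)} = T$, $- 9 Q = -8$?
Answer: $\frac{\sqrt{2451741}}{27} \approx 57.993$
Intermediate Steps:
$Q = \frac{8}{9}$ ($Q = \left(- \frac{1}{9}\right) \left(-8\right) = \frac{8}{9} \approx 0.88889$)
$b{\left(L \right)} = 2 L \left(-4 + L\right)$
$K{\left(T \right)} = \frac{T}{3}$
$\sqrt{K{\left(b{\left(Q \right)} \right)} + y} = \sqrt{\frac{2 \cdot \frac{8}{9} \left(-4 + \frac{8}{9}\right)}{3} + 3365} = \sqrt{\frac{2 \cdot \frac{8}{9} \left(- \frac{28}{9}\right)}{3} + 3365} = \sqrt{\frac{1}{3} \left(- \frac{448}{81}\right) + 3365} = \sqrt{- \frac{448}{243} + 3365} = \sqrt{\frac{817247}{243}} = \frac{\sqrt{2451741}}{27}$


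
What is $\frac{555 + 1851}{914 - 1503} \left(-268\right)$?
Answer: $\frac{644808}{589} \approx 1094.8$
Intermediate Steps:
$\frac{555 + 1851}{914 - 1503} \left(-268\right) = \frac{2406}{-589} \left(-268\right) = 2406 \left(- \frac{1}{589}\right) \left(-268\right) = \left(- \frac{2406}{589}\right) \left(-268\right) = \frac{644808}{589}$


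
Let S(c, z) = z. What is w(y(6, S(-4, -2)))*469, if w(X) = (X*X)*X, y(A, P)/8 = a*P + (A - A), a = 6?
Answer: -414941184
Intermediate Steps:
y(A, P) = 48*P (y(A, P) = 8*(6*P + (A - A)) = 8*(6*P + 0) = 8*(6*P) = 48*P)
w(X) = X³ (w(X) = X²*X = X³)
w(y(6, S(-4, -2)))*469 = (48*(-2))³*469 = (-96)³*469 = -884736*469 = -414941184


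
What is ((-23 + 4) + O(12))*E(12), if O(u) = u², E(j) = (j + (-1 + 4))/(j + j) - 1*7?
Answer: -6375/8 ≈ -796.88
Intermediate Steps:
E(j) = -7 + (3 + j)/(2*j) (E(j) = (j + 3)/((2*j)) - 7 = (3 + j)*(1/(2*j)) - 7 = (3 + j)/(2*j) - 7 = -7 + (3 + j)/(2*j))
((-23 + 4) + O(12))*E(12) = ((-23 + 4) + 12²)*((½)*(3 - 13*12)/12) = (-19 + 144)*((½)*(1/12)*(3 - 156)) = 125*((½)*(1/12)*(-153)) = 125*(-51/8) = -6375/8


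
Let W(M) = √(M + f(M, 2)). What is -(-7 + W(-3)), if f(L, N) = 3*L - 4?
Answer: 7 - 4*I ≈ 7.0 - 4.0*I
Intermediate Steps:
f(L, N) = -4 + 3*L
W(M) = √(-4 + 4*M) (W(M) = √(M + (-4 + 3*M)) = √(-4 + 4*M))
-(-7 + W(-3)) = -(-7 + 2*√(-1 - 3)) = -(-7 + 2*√(-4)) = -(-7 + 2*(2*I)) = -(-7 + 4*I) = 7 - 4*I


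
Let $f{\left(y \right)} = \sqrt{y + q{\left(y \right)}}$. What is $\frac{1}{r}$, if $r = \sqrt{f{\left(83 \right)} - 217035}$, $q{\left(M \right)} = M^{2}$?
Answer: $- \frac{i}{\sqrt{217035 - 2 \sqrt{1743}}} \approx - 0.0021469 i$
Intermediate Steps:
$f{\left(y \right)} = \sqrt{y + y^{2}}$
$r = \sqrt{-217035 + 2 \sqrt{1743}}$ ($r = \sqrt{\sqrt{83 \left(1 + 83\right)} - 217035} = \sqrt{\sqrt{83 \cdot 84} - 217035} = \sqrt{\sqrt{6972} - 217035} = \sqrt{2 \sqrt{1743} - 217035} = \sqrt{-217035 + 2 \sqrt{1743}} \approx 465.78 i$)
$\frac{1}{r} = \frac{1}{\sqrt{-217035 + 2 \sqrt{1743}}}$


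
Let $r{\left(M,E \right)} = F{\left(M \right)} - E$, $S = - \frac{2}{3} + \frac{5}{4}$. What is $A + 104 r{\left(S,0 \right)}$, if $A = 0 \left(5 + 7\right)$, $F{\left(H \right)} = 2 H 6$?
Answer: $728$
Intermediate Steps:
$F{\left(H \right)} = 12 H$
$S = \frac{7}{12}$ ($S = \left(-2\right) \frac{1}{3} + 5 \cdot \frac{1}{4} = - \frac{2}{3} + \frac{5}{4} = \frac{7}{12} \approx 0.58333$)
$r{\left(M,E \right)} = - E + 12 M$ ($r{\left(M,E \right)} = 12 M - E = - E + 12 M$)
$A = 0$ ($A = 0 \cdot 12 = 0$)
$A + 104 r{\left(S,0 \right)} = 0 + 104 \left(\left(-1\right) 0 + 12 \cdot \frac{7}{12}\right) = 0 + 104 \left(0 + 7\right) = 0 + 104 \cdot 7 = 0 + 728 = 728$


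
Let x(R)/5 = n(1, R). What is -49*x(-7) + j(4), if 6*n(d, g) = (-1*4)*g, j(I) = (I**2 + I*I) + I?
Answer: -3322/3 ≈ -1107.3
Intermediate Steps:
j(I) = I + 2*I**2 (j(I) = (I**2 + I**2) + I = 2*I**2 + I = I + 2*I**2)
n(d, g) = -2*g/3 (n(d, g) = ((-1*4)*g)/6 = (-4*g)/6 = -2*g/3)
x(R) = -10*R/3 (x(R) = 5*(-2*R/3) = -10*R/3)
-49*x(-7) + j(4) = -(-490)*(-7)/3 + 4*(1 + 2*4) = -49*70/3 + 4*(1 + 8) = -3430/3 + 4*9 = -3430/3 + 36 = -3322/3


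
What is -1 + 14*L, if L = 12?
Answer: 167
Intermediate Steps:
-1 + 14*L = -1 + 14*12 = -1 + 168 = 167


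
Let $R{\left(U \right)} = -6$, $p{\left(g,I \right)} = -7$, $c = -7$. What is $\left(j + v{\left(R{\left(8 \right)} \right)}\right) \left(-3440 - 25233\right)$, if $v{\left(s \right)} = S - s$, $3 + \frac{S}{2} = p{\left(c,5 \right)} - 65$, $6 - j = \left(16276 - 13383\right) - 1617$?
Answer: $40543622$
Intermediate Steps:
$j = -1270$ ($j = 6 - \left(\left(16276 - 13383\right) - 1617\right) = 6 - \left(2893 - 1617\right) = 6 - 1276 = -1270$)
$S = -150$ ($S = -6 + 2 \left(-7 - 65\right) = -6 + 2 \left(-72\right) = -6 - 144 = -150$)
$v{\left(s \right)} = -150 - s$
$\left(j + v{\left(R{\left(8 \right)} \right)}\right) \left(-3440 - 25233\right) = \left(-1270 - 144\right) \left(-3440 - 25233\right) = \left(-1270 + \left(-150 + 6\right)\right) \left(-28673\right) = \left(-1270 - 144\right) \left(-28673\right) = \left(-1414\right) \left(-28673\right) = 40543622$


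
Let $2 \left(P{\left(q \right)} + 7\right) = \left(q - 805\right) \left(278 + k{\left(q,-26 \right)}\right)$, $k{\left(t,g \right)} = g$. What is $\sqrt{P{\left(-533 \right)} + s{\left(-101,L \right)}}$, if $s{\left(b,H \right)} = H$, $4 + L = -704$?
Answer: $i \sqrt{169303} \approx 411.46 i$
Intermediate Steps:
$L = -708$ ($L = -4 - 704 = -708$)
$P{\left(q \right)} = -101437 + 126 q$ ($P{\left(q \right)} = -7 + \frac{\left(q - 805\right) \left(278 - 26\right)}{2} = -7 + \frac{\left(-805 + q\right) 252}{2} = -7 + \frac{-202860 + 252 q}{2} = -7 + \left(-101430 + 126 q\right) = -101437 + 126 q$)
$\sqrt{P{\left(-533 \right)} + s{\left(-101,L \right)}} = \sqrt{\left(-101437 + 126 \left(-533\right)\right) - 708} = \sqrt{\left(-101437 - 67158\right) - 708} = \sqrt{-168595 - 708} = \sqrt{-169303} = i \sqrt{169303}$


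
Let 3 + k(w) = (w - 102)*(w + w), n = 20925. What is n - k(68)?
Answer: 25552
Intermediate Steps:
k(w) = -3 + 2*w*(-102 + w) (k(w) = -3 + (w - 102)*(w + w) = -3 + (-102 + w)*(2*w) = -3 + 2*w*(-102 + w))
n - k(68) = 20925 - (-3 - 204*68 + 2*68**2) = 20925 - (-3 - 13872 + 2*4624) = 20925 - (-3 - 13872 + 9248) = 20925 - 1*(-4627) = 20925 + 4627 = 25552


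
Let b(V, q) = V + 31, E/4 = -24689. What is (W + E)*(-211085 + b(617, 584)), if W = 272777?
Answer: -36620457177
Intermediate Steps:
E = -98756 (E = 4*(-24689) = -98756)
b(V, q) = 31 + V
(W + E)*(-211085 + b(617, 584)) = (272777 - 98756)*(-211085 + (31 + 617)) = 174021*(-211085 + 648) = 174021*(-210437) = -36620457177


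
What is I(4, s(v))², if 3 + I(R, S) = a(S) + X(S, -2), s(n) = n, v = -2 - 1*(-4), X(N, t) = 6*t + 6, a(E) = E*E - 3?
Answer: 64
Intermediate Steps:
a(E) = -3 + E² (a(E) = E² - 3 = -3 + E²)
X(N, t) = 6 + 6*t
v = 2 (v = -2 + 4 = 2)
I(R, S) = -12 + S² (I(R, S) = -3 + ((-3 + S²) + (6 + 6*(-2))) = -3 + ((-3 + S²) + (6 - 12)) = -3 + ((-3 + S²) - 6) = -3 + (-9 + S²) = -12 + S²)
I(4, s(v))² = (-12 + 2²)² = (-12 + 4)² = (-8)² = 64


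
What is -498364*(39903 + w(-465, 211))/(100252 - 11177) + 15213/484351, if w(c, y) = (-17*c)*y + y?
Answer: -8414265140649709/880480925 ≈ -9.5564e+6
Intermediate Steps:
w(c, y) = y - 17*c*y (w(c, y) = -17*c*y + y = y - 17*c*y)
-498364*(39903 + w(-465, 211))/(100252 - 11177) + 15213/484351 = -498364*(39903 + 211*(1 - 17*(-465)))/(100252 - 11177) + 15213/484351 = -(19886218692/89075 + 105154804*(1 + 7905)/89075) + 15213*(1/484351) = -498364/(89075/(39903 + 211*7906)) + 15213/484351 = -498364/(89075/(39903 + 1668166)) + 15213/484351 = -498364/(89075/1708069) + 15213/484351 = -498364/(89075*(1/1708069)) + 15213/484351 = -498364/89075/1708069 + 15213/484351 = -498364*1708069/89075 + 15213/484351 = -851240099116/89075 + 15213/484351 = -8414265140649709/880480925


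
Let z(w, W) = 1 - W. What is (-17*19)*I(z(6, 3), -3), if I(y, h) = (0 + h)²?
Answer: -2907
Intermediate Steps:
I(y, h) = h²
(-17*19)*I(z(6, 3), -3) = -17*19*(-3)² = -323*9 = -2907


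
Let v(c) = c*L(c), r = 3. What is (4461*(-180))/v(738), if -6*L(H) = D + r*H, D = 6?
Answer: 4461/1517 ≈ 2.9407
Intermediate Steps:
L(H) = -1 - H/2 (L(H) = -(6 + 3*H)/6 = -1 - H/2)
v(c) = c*(-1 - c/2)
(4461*(-180))/v(738) = (4461*(-180))/((-½*738*(2 + 738))) = -802980/((-½*738*740)) = -802980/(-273060) = -802980*(-1/273060) = 4461/1517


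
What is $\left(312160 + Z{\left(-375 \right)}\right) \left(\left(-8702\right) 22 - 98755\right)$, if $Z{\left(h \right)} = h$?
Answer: $-90479695215$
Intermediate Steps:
$\left(312160 + Z{\left(-375 \right)}\right) \left(\left(-8702\right) 22 - 98755\right) = \left(312160 - 375\right) \left(\left(-8702\right) 22 - 98755\right) = 311785 \left(-191444 - 98755\right) = 311785 \left(-290199\right) = -90479695215$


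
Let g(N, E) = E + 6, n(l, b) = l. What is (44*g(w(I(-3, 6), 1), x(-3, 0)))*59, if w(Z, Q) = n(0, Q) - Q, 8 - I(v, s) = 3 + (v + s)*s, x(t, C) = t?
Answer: 7788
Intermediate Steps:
I(v, s) = 5 - s*(s + v) (I(v, s) = 8 - (3 + (v + s)*s) = 8 - (3 + (s + v)*s) = 8 - (3 + s*(s + v)) = 8 + (-3 - s*(s + v)) = 5 - s*(s + v))
w(Z, Q) = -Q (w(Z, Q) = 0 - Q = -Q)
g(N, E) = 6 + E
(44*g(w(I(-3, 6), 1), x(-3, 0)))*59 = (44*(6 - 3))*59 = (44*3)*59 = 132*59 = 7788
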